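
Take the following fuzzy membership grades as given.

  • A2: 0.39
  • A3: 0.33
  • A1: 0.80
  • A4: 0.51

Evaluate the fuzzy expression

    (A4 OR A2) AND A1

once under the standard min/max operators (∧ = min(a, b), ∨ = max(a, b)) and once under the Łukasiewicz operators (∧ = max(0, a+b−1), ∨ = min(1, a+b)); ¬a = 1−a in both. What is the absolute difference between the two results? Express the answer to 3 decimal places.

0.190

Under standard min/max:
  A4 OR A2 = max(a, b) on (0.51, 0.39) = 0.51
  (A4 OR A2) AND A1 = min(a, b) on (0.51, 0.80) = 0.51
  → value = 0.5100
Under Łukasiewicz:
  A4 OR A2 = min(1, a+b) on (0.51, 0.39) = 0.90
  (A4 OR A2) AND A1 = max(0, a+b−1) on (0.90, 0.80) = 0.70
  → value = 0.7000
|0.5100 − 0.7000| = 0.190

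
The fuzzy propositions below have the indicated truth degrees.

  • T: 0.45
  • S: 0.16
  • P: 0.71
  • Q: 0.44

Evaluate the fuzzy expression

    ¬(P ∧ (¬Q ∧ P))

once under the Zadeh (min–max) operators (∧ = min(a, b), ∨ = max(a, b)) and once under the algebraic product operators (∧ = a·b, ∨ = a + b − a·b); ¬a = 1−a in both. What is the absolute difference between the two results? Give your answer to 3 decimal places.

Under Zadeh (min–max):
  ¬Q = 1 − 0.44 = 0.56
  ¬Q ∧ P = min(a, b) on (0.56, 0.71) = 0.56
  P ∧ (¬Q ∧ P) = min(a, b) on (0.71, 0.56) = 0.56
  ¬(P ∧ (¬Q ∧ P)) = 1 − 0.56 = 0.44
  → value = 0.4400
Under algebraic product:
  ¬Q = 1 − 0.4400 = 0.5600
  ¬Q ∧ P = a·b on (0.5600, 0.7100) = 0.3976
  P ∧ (¬Q ∧ P) = a·b on (0.7100, 0.3976) = 0.2823
  ¬(P ∧ (¬Q ∧ P)) = 1 − 0.2823 = 0.7177
  → value = 0.7177
|0.4400 − 0.7177| = 0.278

0.278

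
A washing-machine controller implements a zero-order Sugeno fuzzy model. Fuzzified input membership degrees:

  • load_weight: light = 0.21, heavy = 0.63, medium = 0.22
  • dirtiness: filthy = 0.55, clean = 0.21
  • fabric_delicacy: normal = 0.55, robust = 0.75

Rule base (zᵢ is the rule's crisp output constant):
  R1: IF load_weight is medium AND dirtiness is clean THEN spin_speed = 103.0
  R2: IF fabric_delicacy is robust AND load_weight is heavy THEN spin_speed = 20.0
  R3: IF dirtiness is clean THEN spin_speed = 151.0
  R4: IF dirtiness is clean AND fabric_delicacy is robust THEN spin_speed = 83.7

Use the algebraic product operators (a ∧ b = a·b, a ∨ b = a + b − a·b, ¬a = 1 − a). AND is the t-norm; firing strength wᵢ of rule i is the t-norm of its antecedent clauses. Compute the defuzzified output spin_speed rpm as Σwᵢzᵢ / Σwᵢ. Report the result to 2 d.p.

R1 (z=103.0): medium=0.22, clean=0.21; AND[a·b] → w = 0.0462
R2 (z=20.0): robust=0.75, heavy=0.63; AND[a·b] → w = 0.4725
R3 (z=151.0): clean=0.21 → w = 0.2100
R4 (z=83.7): clean=0.21, robust=0.75; AND[a·b] → w = 0.1575
Weighted average = (0.0462·103.0 + 0.4725·20.0 + 0.2100·151.0 + 0.1575·83.7) / (0.0462 + 0.4725 + 0.2100 + 0.1575)
  = 59.1013 / 0.8862 = 66.69

66.69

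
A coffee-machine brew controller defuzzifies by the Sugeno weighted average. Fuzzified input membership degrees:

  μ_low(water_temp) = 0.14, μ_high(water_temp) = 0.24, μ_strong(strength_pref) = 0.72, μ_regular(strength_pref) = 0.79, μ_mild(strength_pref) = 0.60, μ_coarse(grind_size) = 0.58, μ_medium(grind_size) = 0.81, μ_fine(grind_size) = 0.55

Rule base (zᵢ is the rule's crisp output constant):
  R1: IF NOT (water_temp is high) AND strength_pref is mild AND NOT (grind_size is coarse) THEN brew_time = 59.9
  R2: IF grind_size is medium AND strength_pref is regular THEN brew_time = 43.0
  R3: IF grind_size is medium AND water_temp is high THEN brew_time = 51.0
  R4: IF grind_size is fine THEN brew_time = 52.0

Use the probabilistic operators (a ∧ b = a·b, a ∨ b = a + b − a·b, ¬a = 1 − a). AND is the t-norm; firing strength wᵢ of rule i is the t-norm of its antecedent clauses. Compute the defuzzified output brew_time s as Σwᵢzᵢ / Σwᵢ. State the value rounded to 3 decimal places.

49.182

R1 (z=59.9): ¬high=1−0.24=0.76, mild=0.60, ¬coarse=1−0.58=0.42; AND[a·b] → w = 0.1915
R2 (z=43.0): medium=0.81, regular=0.79; AND[a·b] → w = 0.6399
R3 (z=51.0): medium=0.81, high=0.24; AND[a·b] → w = 0.1944
R4 (z=52.0): fine=0.55 → w = 0.5500
Weighted average = (0.1915·59.9 + 0.6399·43.0 + 0.1944·51.0 + 0.5500·52.0) / (0.1915 + 0.6399 + 0.1944 + 0.5500)
  = 77.5021 / 1.5758 = 49.182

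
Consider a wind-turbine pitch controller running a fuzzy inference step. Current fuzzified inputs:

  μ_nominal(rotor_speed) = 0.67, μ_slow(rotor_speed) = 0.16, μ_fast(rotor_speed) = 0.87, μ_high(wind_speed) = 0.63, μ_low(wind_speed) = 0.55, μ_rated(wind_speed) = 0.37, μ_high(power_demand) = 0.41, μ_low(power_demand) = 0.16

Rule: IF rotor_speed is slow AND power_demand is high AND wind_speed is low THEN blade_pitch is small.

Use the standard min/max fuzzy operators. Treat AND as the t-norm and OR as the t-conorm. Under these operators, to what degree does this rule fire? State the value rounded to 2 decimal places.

firing strength: slow=0.16, high=0.41, low=0.55; AND[min(a, b)] → w = 0.16

0.16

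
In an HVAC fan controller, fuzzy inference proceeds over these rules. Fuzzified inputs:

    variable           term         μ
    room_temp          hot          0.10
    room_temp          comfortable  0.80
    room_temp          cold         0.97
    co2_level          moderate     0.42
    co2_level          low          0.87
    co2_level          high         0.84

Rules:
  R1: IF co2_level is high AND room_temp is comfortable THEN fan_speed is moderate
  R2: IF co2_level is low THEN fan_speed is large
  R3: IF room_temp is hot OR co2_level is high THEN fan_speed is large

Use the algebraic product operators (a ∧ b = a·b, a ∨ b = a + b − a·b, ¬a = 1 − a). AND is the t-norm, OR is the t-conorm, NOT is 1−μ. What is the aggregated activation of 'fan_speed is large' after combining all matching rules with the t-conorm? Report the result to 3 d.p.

0.981

R1: high=0.84, comfortable=0.80; AND[a·b] → w = 0.6720
R2: low=0.87 → w = 0.8700
R3: hot=0.10, high=0.84; OR[a + b − a·b] → w = 0.8560
Rules with consequent 'large': {R2, R3} → strengths 0.8700, 0.8560
Aggregate via t-conorm [a + b − a·b]: 0.9813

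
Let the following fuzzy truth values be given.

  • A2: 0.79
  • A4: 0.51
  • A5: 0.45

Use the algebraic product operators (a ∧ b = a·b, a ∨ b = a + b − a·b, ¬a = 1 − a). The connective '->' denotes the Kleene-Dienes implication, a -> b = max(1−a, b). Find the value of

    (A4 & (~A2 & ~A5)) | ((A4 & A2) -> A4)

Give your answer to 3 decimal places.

0.621

~A2 = 1 − 0.7900 = 0.2100
~A5 = 1 − 0.4500 = 0.5500
~A2 & ~A5 = a·b on (0.2100, 0.5500) = 0.1155
A4 & (~A2 & ~A5) = a·b on (0.5100, 0.1155) = 0.0589
A4 & A2 = a·b on (0.5100, 0.7900) = 0.4029
(A4 & A2) -> A4  [Kleene-Dienes: max(1−a, b)] with a=0.4029, b=0.5100 → 0.5971
(A4 & (~A2 & ~A5)) | ((A4 & A2) -> A4) = a + b − a·b on (0.0589, 0.5971) = 0.6208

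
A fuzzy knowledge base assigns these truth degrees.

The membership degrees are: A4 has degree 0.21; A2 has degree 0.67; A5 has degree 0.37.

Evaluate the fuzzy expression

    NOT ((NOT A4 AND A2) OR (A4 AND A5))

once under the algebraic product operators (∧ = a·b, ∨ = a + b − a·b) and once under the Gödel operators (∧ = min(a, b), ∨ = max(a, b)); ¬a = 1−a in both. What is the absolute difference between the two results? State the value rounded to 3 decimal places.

Under algebraic product:
  NOT A4 = 1 − 0.2100 = 0.7900
  NOT A4 AND A2 = a·b on (0.7900, 0.6700) = 0.5293
  A4 AND A5 = a·b on (0.2100, 0.3700) = 0.0777
  (NOT A4 AND A2) OR (A4 AND A5) = a + b − a·b on (0.5293, 0.0777) = 0.5659
  NOT ((NOT A4 AND A2) OR (A4 AND A5)) = 1 − 0.5659 = 0.4341
  → value = 0.4341
Under Gödel:
  NOT A4 = 1 − 0.21 = 0.79
  NOT A4 AND A2 = min(a, b) on (0.79, 0.67) = 0.67
  A4 AND A5 = min(a, b) on (0.21, 0.37) = 0.21
  (NOT A4 AND A2) OR (A4 AND A5) = max(a, b) on (0.67, 0.21) = 0.67
  NOT ((NOT A4 AND A2) OR (A4 AND A5)) = 1 − 0.67 = 0.33
  → value = 0.3300
|0.4341 − 0.3300| = 0.104

0.104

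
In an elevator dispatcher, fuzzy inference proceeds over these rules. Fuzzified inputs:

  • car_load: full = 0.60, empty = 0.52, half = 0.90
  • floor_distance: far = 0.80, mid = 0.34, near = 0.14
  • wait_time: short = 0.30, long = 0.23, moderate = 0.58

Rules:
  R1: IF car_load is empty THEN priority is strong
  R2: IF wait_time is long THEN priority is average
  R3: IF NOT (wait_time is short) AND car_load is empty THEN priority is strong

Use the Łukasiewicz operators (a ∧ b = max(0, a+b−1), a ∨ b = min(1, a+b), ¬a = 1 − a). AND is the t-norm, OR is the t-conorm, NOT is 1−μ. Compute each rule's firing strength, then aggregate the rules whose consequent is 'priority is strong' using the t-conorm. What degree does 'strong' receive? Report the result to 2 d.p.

0.74

R1: empty=0.52 → w = 0.52
R2: long=0.23 → w = 0.23
R3: ¬short=1−0.30=0.70, empty=0.52; AND[max(0, a+b−1)] → w = 0.22
Rules with consequent 'strong': {R1, R3} → strengths 0.52, 0.22
Aggregate via t-conorm [min(1, a+b)]: 0.74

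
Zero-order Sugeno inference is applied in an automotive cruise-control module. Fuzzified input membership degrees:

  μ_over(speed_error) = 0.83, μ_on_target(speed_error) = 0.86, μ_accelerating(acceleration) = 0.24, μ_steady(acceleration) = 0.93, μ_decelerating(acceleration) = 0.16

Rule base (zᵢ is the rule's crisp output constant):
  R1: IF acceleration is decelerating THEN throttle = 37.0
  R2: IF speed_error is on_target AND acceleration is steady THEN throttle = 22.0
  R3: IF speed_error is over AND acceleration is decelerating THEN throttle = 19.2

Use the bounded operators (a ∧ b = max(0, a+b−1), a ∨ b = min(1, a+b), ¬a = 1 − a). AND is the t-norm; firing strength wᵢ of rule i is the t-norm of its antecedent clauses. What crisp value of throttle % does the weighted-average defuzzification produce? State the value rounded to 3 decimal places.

24.526

R1 (z=37.0): decelerating=0.16 → w = 0.16
R2 (z=22.0): on_target=0.86, steady=0.93; AND[max(0, a+b−1)] → w = 0.79
R3 (z=19.2): over=0.83, decelerating=0.16; AND[max(0, a+b−1)] → w = 0.00
Weighted average = (0.16·37.0 + 0.79·22.0 + 0.00·19.2) / (0.16 + 0.79 + 0.00)
  = 23.3000 / 0.9500 = 24.526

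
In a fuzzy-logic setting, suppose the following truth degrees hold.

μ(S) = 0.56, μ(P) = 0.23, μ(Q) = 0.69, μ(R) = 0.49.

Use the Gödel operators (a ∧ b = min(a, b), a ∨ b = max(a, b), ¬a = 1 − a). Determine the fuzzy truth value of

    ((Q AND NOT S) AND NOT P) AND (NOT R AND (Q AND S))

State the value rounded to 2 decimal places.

0.44

NOT S = 1 − 0.56 = 0.44
Q AND NOT S = min(a, b) on (0.69, 0.44) = 0.44
NOT P = 1 − 0.23 = 0.77
(Q AND NOT S) AND NOT P = min(a, b) on (0.44, 0.77) = 0.44
NOT R = 1 − 0.49 = 0.51
Q AND S = min(a, b) on (0.69, 0.56) = 0.56
NOT R AND (Q AND S) = min(a, b) on (0.51, 0.56) = 0.51
((Q AND NOT S) AND NOT P) AND (NOT R AND (Q AND S)) = min(a, b) on (0.44, 0.51) = 0.44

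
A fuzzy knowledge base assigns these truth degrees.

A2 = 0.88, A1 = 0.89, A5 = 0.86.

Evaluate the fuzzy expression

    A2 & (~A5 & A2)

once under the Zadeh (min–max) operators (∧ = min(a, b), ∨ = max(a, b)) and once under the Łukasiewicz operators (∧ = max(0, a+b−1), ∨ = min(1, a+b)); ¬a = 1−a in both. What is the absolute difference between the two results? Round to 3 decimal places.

Under Zadeh (min–max):
  ~A5 = 1 − 0.86 = 0.14
  ~A5 & A2 = min(a, b) on (0.14, 0.88) = 0.14
  A2 & (~A5 & A2) = min(a, b) on (0.88, 0.14) = 0.14
  → value = 0.1400
Under Łukasiewicz:
  ~A5 = 1 − 0.86 = 0.14
  ~A5 & A2 = max(0, a+b−1) on (0.14, 0.88) = 0.02
  A2 & (~A5 & A2) = max(0, a+b−1) on (0.88, 0.02) = 0.00
  → value = 0.0000
|0.1400 − 0.0000| = 0.140

0.140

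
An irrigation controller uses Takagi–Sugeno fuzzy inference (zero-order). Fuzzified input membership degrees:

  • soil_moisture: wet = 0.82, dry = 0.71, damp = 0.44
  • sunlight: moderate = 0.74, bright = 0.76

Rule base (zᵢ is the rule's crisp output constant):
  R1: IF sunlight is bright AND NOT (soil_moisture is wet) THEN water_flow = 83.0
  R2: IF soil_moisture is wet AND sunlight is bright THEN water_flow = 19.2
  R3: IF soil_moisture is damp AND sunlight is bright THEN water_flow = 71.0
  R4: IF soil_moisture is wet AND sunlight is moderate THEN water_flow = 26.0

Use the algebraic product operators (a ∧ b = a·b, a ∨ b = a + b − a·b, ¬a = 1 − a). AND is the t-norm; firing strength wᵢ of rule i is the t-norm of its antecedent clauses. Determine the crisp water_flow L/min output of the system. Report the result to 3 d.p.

R1 (z=83.0): bright=0.76, ¬wet=1−0.82=0.18; AND[a·b] → w = 0.1368
R2 (z=19.2): wet=0.82, bright=0.76; AND[a·b] → w = 0.6232
R3 (z=71.0): damp=0.44, bright=0.76; AND[a·b] → w = 0.3344
R4 (z=26.0): wet=0.82, moderate=0.74; AND[a·b] → w = 0.6068
Weighted average = (0.1368·83.0 + 0.6232·19.2 + 0.3344·71.0 + 0.6068·26.0) / (0.1368 + 0.6232 + 0.3344 + 0.6068)
  = 62.8390 / 1.7012 = 36.938

36.938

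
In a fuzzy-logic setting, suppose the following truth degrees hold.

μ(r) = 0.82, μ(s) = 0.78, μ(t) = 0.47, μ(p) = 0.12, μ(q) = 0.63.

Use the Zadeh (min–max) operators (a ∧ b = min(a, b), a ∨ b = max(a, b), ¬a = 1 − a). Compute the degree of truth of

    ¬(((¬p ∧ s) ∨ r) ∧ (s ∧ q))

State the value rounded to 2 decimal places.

0.37

¬p = 1 − 0.12 = 0.88
¬p ∧ s = min(a, b) on (0.88, 0.78) = 0.78
(¬p ∧ s) ∨ r = max(a, b) on (0.78, 0.82) = 0.82
s ∧ q = min(a, b) on (0.78, 0.63) = 0.63
((¬p ∧ s) ∨ r) ∧ (s ∧ q) = min(a, b) on (0.82, 0.63) = 0.63
¬(((¬p ∧ s) ∨ r) ∧ (s ∧ q)) = 1 − 0.63 = 0.37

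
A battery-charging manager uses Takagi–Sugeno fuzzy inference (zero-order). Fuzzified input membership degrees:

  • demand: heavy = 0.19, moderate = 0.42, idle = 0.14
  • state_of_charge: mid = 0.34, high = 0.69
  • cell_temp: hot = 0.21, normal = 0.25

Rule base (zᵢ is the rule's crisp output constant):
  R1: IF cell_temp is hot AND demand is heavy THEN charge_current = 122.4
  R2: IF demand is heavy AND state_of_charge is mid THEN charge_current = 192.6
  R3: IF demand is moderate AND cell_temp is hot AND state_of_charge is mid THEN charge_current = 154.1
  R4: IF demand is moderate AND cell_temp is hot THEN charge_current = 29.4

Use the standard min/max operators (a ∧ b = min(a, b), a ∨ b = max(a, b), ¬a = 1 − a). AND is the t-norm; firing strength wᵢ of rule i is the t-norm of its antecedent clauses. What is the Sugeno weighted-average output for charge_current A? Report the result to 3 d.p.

122.981

R1 (z=122.4): hot=0.21, heavy=0.19; AND[min(a, b)] → w = 0.19
R2 (z=192.6): heavy=0.19, mid=0.34; AND[min(a, b)] → w = 0.19
R3 (z=154.1): moderate=0.42, hot=0.21, mid=0.34; AND[min(a, b)] → w = 0.21
R4 (z=29.4): moderate=0.42, hot=0.21; AND[min(a, b)] → w = 0.21
Weighted average = (0.19·122.4 + 0.19·192.6 + 0.21·154.1 + 0.21·29.4) / (0.19 + 0.19 + 0.21 + 0.21)
  = 98.3850 / 0.8000 = 122.981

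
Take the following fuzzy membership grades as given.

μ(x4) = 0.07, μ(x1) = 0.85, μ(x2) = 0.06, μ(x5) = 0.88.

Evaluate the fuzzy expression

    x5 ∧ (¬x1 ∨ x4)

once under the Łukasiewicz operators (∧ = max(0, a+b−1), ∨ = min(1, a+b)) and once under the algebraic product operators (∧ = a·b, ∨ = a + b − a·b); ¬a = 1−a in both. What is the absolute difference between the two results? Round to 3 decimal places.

0.084

Under Łukasiewicz:
  ¬x1 = 1 − 0.85 = 0.15
  ¬x1 ∨ x4 = min(1, a+b) on (0.15, 0.07) = 0.22
  x5 ∧ (¬x1 ∨ x4) = max(0, a+b−1) on (0.88, 0.22) = 0.10
  → value = 0.1000
Under algebraic product:
  ¬x1 = 1 − 0.8500 = 0.1500
  ¬x1 ∨ x4 = a + b − a·b on (0.1500, 0.0700) = 0.2095
  x5 ∧ (¬x1 ∨ x4) = a·b on (0.8800, 0.2095) = 0.1844
  → value = 0.1844
|0.1000 − 0.1844| = 0.084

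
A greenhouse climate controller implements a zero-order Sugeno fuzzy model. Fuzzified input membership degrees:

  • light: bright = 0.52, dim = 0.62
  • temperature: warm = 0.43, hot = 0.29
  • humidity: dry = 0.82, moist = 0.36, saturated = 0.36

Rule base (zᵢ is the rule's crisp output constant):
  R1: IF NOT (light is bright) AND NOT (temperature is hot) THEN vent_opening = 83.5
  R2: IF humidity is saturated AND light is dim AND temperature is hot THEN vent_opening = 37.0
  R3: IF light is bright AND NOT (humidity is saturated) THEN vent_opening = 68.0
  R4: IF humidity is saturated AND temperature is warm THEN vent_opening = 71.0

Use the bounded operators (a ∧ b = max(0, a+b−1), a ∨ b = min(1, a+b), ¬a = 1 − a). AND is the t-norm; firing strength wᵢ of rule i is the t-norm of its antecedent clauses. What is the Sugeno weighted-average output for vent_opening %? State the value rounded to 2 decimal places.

R1 (z=83.5): ¬bright=1−0.52=0.48, ¬hot=1−0.29=0.71; AND[max(0, a+b−1)] → w = 0.19
R2 (z=37.0): saturated=0.36, dim=0.62, hot=0.29; AND[max(0, a+b−1)] → w = 0.00
R3 (z=68.0): bright=0.52, ¬saturated=1−0.36=0.64; AND[max(0, a+b−1)] → w = 0.16
R4 (z=71.0): saturated=0.36, warm=0.43; AND[max(0, a+b−1)] → w = 0.00
Weighted average = (0.19·83.5 + 0.00·37.0 + 0.16·68.0 + 0.00·71.0) / (0.19 + 0.00 + 0.16 + 0.00)
  = 26.7450 / 0.3500 = 76.41

76.41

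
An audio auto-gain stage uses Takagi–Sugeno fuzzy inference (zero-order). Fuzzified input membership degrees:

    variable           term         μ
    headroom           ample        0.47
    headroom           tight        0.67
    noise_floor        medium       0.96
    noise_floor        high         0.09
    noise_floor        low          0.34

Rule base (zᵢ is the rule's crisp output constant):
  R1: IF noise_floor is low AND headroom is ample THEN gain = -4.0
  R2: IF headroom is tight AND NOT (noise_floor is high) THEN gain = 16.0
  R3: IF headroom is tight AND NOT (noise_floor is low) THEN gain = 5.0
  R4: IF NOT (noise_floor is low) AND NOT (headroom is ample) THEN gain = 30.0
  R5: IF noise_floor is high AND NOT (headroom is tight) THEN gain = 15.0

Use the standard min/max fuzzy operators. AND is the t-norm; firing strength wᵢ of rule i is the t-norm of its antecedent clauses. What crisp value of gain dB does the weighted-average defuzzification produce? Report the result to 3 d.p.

13.061

R1 (z=-4.0): low=0.34, ample=0.47; AND[min(a, b)] → w = 0.34
R2 (z=16.0): tight=0.67, ¬high=1−0.09=0.91; AND[min(a, b)] → w = 0.67
R3 (z=5.0): tight=0.67, ¬low=1−0.34=0.66; AND[min(a, b)] → w = 0.66
R4 (z=30.0): ¬low=1−0.34=0.66, ¬ample=1−0.47=0.53; AND[min(a, b)] → w = 0.53
R5 (z=15.0): high=0.09, ¬tight=1−0.67=0.33; AND[min(a, b)] → w = 0.09
Weighted average = (0.34·-4.0 + 0.67·16.0 + 0.66·5.0 + 0.53·30.0 + 0.09·15.0) / (0.34 + 0.67 + 0.66 + 0.53 + 0.09)
  = 29.9100 / 2.2900 = 13.061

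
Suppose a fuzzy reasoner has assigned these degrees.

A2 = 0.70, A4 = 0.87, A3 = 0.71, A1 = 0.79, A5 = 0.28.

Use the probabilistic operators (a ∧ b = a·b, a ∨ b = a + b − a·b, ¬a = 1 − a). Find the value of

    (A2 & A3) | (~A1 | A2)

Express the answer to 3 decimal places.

A2 & A3 = a·b on (0.7000, 0.7100) = 0.4970
~A1 = 1 − 0.7900 = 0.2100
~A1 | A2 = a + b − a·b on (0.2100, 0.7000) = 0.7630
(A2 & A3) | (~A1 | A2) = a + b − a·b on (0.4970, 0.7630) = 0.8808

0.881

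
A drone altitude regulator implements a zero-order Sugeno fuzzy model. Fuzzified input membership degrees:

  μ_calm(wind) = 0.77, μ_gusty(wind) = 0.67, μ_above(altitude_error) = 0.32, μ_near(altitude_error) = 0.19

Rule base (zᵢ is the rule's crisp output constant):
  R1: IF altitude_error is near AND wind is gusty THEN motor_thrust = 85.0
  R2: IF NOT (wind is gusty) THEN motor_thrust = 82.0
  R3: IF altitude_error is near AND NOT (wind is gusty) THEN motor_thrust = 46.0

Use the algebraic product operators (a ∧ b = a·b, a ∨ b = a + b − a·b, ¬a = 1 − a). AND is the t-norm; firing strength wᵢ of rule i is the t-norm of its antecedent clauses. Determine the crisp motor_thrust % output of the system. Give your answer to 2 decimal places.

R1 (z=85.0): near=0.19, gusty=0.67; AND[a·b] → w = 0.1273
R2 (z=82.0): ¬gusty=1−0.67=0.33 → w = 0.3300
R3 (z=46.0): near=0.19, ¬gusty=1−0.67=0.33; AND[a·b] → w = 0.0627
Weighted average = (0.1273·85.0 + 0.3300·82.0 + 0.0627·46.0) / (0.1273 + 0.3300 + 0.0627)
  = 40.7647 / 0.5200 = 78.39

78.39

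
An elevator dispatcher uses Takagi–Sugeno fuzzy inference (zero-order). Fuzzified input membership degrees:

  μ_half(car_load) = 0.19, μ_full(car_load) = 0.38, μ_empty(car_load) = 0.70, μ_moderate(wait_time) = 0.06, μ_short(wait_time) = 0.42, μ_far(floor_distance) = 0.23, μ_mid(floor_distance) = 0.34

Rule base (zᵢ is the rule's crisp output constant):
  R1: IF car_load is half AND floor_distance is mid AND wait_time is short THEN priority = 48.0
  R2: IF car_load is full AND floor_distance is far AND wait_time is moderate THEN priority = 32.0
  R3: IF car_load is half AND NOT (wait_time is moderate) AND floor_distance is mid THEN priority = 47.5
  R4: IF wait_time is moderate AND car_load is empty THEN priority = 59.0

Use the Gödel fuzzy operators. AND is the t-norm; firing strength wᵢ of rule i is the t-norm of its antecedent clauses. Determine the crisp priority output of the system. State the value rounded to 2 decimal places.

R1 (z=48.0): half=0.19, mid=0.34, short=0.42; AND[min(a, b)] → w = 0.19
R2 (z=32.0): full=0.38, far=0.23, moderate=0.06; AND[min(a, b)] → w = 0.06
R3 (z=47.5): half=0.19, ¬moderate=1−0.06=0.94, mid=0.34; AND[min(a, b)] → w = 0.19
R4 (z=59.0): moderate=0.06, empty=0.70; AND[min(a, b)] → w = 0.06
Weighted average = (0.19·48.0 + 0.06·32.0 + 0.19·47.5 + 0.06·59.0) / (0.19 + 0.06 + 0.19 + 0.06)
  = 23.6050 / 0.5000 = 47.21

47.21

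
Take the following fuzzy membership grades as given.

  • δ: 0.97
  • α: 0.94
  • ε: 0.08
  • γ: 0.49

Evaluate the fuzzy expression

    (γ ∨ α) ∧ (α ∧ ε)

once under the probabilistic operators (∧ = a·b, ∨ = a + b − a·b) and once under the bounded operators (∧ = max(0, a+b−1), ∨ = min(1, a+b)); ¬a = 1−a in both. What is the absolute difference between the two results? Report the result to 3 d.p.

0.053

Under probabilistic:
  γ ∨ α = a + b − a·b on (0.4900, 0.9400) = 0.9694
  α ∧ ε = a·b on (0.9400, 0.0800) = 0.0752
  (γ ∨ α) ∧ (α ∧ ε) = a·b on (0.9694, 0.0752) = 0.0729
  → value = 0.0729
Under bounded:
  γ ∨ α = min(1, a+b) on (0.49, 0.94) = 1.00
  α ∧ ε = max(0, a+b−1) on (0.94, 0.08) = 0.02
  (γ ∨ α) ∧ (α ∧ ε) = max(0, a+b−1) on (1.00, 0.02) = 0.02
  → value = 0.0200
|0.0729 − 0.0200| = 0.053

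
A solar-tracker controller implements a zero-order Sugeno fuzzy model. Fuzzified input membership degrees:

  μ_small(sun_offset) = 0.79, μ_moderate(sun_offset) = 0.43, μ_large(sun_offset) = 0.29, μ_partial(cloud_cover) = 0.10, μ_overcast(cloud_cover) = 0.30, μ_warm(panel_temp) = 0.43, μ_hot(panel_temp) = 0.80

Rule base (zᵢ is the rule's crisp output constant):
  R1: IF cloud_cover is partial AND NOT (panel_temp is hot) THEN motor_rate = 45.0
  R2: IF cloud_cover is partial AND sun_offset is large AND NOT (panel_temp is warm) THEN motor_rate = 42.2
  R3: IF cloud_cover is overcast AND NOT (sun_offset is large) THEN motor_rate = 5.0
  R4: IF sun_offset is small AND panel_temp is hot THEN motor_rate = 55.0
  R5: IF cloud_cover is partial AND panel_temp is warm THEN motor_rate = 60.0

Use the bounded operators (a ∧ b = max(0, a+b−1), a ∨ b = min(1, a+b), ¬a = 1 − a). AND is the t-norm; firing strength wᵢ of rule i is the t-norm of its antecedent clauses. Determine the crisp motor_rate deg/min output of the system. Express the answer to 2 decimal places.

R1 (z=45.0): partial=0.10, ¬hot=1−0.80=0.20; AND[max(0, a+b−1)] → w = 0.00
R2 (z=42.2): partial=0.10, large=0.29, ¬warm=1−0.43=0.57; AND[max(0, a+b−1)] → w = 0.00
R3 (z=5.0): overcast=0.30, ¬large=1−0.29=0.71; AND[max(0, a+b−1)] → w = 0.01
R4 (z=55.0): small=0.79, hot=0.80; AND[max(0, a+b−1)] → w = 0.59
R5 (z=60.0): partial=0.10, warm=0.43; AND[max(0, a+b−1)] → w = 0.00
Weighted average = (0.00·45.0 + 0.00·42.2 + 0.01·5.0 + 0.59·55.0 + 0.00·60.0) / (0.00 + 0.00 + 0.01 + 0.59 + 0.00)
  = 32.5000 / 0.6000 = 54.17

54.17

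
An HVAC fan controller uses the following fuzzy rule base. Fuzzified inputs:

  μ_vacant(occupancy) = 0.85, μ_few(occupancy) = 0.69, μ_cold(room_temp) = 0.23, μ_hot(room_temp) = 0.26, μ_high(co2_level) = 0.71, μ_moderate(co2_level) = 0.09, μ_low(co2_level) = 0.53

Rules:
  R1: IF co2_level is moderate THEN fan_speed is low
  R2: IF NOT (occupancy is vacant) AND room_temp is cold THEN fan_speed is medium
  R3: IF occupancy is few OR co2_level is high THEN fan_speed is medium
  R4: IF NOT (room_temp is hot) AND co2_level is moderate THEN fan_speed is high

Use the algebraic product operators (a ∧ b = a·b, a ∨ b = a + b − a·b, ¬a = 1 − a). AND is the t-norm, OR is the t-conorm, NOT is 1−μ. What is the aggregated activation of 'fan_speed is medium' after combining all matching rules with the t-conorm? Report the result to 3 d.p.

0.913

R1: moderate=0.09 → w = 0.0900
R2: ¬vacant=1−0.85=0.15, cold=0.23; AND[a·b] → w = 0.0345
R3: few=0.69, high=0.71; OR[a + b − a·b] → w = 0.9101
R4: ¬hot=1−0.26=0.74, moderate=0.09; AND[a·b] → w = 0.0666
Rules with consequent 'medium': {R2, R3} → strengths 0.0345, 0.9101
Aggregate via t-conorm [a + b − a·b]: 0.9132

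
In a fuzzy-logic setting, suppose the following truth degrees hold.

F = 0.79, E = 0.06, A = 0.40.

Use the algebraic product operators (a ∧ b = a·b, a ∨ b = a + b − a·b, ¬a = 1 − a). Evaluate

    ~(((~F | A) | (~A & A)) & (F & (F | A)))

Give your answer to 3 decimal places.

0.558

~F = 1 − 0.7900 = 0.2100
~F | A = a + b − a·b on (0.2100, 0.4000) = 0.5260
~A = 1 − 0.4000 = 0.6000
~A & A = a·b on (0.6000, 0.4000) = 0.2400
(~F | A) | (~A & A) = a + b − a·b on (0.5260, 0.2400) = 0.6398
F | A = a + b − a·b on (0.7900, 0.4000) = 0.8740
F & (F | A) = a·b on (0.7900, 0.8740) = 0.6905
((~F | A) | (~A & A)) & (F & (F | A)) = a·b on (0.6398, 0.6905) = 0.4417
~(((~F | A) | (~A & A)) & (F & (F | A))) = 1 − 0.4417 = 0.5583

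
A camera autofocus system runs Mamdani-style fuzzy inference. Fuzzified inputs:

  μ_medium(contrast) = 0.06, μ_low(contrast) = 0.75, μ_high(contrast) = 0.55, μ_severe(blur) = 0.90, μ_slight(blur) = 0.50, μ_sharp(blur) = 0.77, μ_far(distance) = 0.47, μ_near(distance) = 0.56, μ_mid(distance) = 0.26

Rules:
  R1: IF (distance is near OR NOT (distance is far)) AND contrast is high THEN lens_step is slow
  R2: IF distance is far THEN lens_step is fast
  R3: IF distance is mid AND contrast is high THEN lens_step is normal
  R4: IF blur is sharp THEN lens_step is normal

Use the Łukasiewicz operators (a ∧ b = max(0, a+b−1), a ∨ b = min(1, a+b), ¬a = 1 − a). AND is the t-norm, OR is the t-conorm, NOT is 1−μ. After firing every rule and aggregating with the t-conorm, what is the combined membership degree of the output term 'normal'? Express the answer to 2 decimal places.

R1: (near=0.56 OR ¬far=1−0.47=0.53) = 1.00; AND[max(0, a+b−1)] with high=0.55 → w = 0.55
R2: far=0.47 → w = 0.47
R3: mid=0.26, high=0.55; AND[max(0, a+b−1)] → w = 0.00
R4: sharp=0.77 → w = 0.77
Rules with consequent 'normal': {R3, R4} → strengths 0.00, 0.77
Aggregate via t-conorm [min(1, a+b)]: 0.77

0.77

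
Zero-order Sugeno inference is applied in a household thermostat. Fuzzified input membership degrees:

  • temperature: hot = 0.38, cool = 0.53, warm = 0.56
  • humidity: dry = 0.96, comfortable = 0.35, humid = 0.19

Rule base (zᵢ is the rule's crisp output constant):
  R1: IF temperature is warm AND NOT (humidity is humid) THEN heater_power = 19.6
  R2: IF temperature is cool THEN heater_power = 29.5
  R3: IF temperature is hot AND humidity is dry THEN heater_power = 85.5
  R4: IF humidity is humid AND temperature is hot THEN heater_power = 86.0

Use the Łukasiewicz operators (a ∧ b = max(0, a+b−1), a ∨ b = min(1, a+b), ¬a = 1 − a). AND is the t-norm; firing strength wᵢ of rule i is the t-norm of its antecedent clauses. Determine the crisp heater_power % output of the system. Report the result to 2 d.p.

41.90

R1 (z=19.6): warm=0.56, ¬humid=1−0.19=0.81; AND[max(0, a+b−1)] → w = 0.37
R2 (z=29.5): cool=0.53 → w = 0.53
R3 (z=85.5): hot=0.38, dry=0.96; AND[max(0, a+b−1)] → w = 0.34
R4 (z=86.0): humid=0.19, hot=0.38; AND[max(0, a+b−1)] → w = 0.00
Weighted average = (0.37·19.6 + 0.53·29.5 + 0.34·85.5 + 0.00·86.0) / (0.37 + 0.53 + 0.34 + 0.00)
  = 51.9570 / 1.2400 = 41.90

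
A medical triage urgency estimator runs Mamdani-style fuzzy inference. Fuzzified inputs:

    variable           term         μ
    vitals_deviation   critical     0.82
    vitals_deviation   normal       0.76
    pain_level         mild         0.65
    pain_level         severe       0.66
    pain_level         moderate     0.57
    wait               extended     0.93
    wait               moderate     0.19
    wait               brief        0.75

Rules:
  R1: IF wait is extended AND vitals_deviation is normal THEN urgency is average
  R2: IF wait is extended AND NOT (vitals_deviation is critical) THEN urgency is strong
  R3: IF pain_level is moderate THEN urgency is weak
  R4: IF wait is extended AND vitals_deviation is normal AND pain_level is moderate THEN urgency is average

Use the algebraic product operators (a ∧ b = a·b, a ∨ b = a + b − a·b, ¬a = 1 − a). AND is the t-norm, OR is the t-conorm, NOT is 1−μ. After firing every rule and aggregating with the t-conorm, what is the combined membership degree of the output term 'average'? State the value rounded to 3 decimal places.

0.825

R1: extended=0.93, normal=0.76; AND[a·b] → w = 0.7068
R2: extended=0.93, ¬critical=1−0.82=0.18; AND[a·b] → w = 0.1674
R3: moderate=0.57 → w = 0.5700
R4: extended=0.93, normal=0.76, moderate=0.57; AND[a·b] → w = 0.4029
Rules with consequent 'average': {R1, R4} → strengths 0.7068, 0.4029
Aggregate via t-conorm [a + b − a·b]: 0.8249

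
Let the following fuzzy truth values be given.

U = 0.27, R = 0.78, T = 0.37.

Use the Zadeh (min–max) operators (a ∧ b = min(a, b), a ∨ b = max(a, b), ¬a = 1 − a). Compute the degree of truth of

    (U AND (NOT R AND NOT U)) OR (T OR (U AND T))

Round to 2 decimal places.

0.37

NOT R = 1 − 0.78 = 0.22
NOT U = 1 − 0.27 = 0.73
NOT R AND NOT U = min(a, b) on (0.22, 0.73) = 0.22
U AND (NOT R AND NOT U) = min(a, b) on (0.27, 0.22) = 0.22
U AND T = min(a, b) on (0.27, 0.37) = 0.27
T OR (U AND T) = max(a, b) on (0.37, 0.27) = 0.37
(U AND (NOT R AND NOT U)) OR (T OR (U AND T)) = max(a, b) on (0.22, 0.37) = 0.37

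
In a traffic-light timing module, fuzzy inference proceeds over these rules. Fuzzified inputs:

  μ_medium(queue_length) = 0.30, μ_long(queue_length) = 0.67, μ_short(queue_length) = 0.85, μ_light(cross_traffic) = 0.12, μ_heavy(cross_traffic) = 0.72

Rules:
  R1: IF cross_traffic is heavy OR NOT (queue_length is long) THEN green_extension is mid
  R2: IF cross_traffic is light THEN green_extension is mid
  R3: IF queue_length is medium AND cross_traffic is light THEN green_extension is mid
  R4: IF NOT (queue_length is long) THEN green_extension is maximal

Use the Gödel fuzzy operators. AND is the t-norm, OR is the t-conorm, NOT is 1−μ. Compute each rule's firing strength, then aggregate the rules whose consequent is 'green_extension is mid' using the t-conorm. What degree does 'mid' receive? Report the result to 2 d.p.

0.72

R1: heavy=0.72, ¬long=1−0.67=0.33; OR[max(a, b)] → w = 0.72
R2: light=0.12 → w = 0.12
R3: medium=0.30, light=0.12; AND[min(a, b)] → w = 0.12
R4: ¬long=1−0.67=0.33 → w = 0.33
Rules with consequent 'mid': {R1, R2, R3} → strengths 0.72, 0.12, 0.12
Aggregate via t-conorm [max(a, b)]: 0.72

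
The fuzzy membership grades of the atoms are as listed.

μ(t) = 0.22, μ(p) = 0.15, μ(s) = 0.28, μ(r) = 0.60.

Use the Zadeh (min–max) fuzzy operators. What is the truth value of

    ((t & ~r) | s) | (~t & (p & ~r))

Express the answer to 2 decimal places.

~r = 1 − 0.60 = 0.40
t & ~r = min(a, b) on (0.22, 0.40) = 0.22
(t & ~r) | s = max(a, b) on (0.22, 0.28) = 0.28
~t = 1 − 0.22 = 0.78
~r = 1 − 0.60 = 0.40
p & ~r = min(a, b) on (0.15, 0.40) = 0.15
~t & (p & ~r) = min(a, b) on (0.78, 0.15) = 0.15
((t & ~r) | s) | (~t & (p & ~r)) = max(a, b) on (0.28, 0.15) = 0.28

0.28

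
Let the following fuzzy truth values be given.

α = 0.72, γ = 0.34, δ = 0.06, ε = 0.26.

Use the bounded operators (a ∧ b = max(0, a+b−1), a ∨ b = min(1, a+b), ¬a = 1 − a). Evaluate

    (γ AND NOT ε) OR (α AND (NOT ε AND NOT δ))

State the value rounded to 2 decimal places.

0.48

NOT ε = 1 − 0.26 = 0.74
γ AND NOT ε = max(0, a+b−1) on (0.34, 0.74) = 0.08
NOT ε = 1 − 0.26 = 0.74
NOT δ = 1 − 0.06 = 0.94
NOT ε AND NOT δ = max(0, a+b−1) on (0.74, 0.94) = 0.68
α AND (NOT ε AND NOT δ) = max(0, a+b−1) on (0.72, 0.68) = 0.40
(γ AND NOT ε) OR (α AND (NOT ε AND NOT δ)) = min(1, a+b) on (0.08, 0.40) = 0.48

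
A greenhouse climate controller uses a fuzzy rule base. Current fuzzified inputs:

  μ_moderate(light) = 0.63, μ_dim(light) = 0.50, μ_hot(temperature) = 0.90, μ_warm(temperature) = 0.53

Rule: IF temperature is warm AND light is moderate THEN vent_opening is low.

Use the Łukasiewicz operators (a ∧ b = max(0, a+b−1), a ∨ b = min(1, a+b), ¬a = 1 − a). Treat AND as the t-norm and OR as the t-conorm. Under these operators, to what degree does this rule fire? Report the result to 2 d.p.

firing strength: warm=0.53, moderate=0.63; AND[max(0, a+b−1)] → w = 0.16

0.16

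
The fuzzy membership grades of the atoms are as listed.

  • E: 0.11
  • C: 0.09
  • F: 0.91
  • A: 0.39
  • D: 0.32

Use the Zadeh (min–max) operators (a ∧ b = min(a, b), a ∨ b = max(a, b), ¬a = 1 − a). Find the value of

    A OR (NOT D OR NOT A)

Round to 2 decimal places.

NOT D = 1 − 0.32 = 0.68
NOT A = 1 − 0.39 = 0.61
NOT D OR NOT A = max(a, b) on (0.68, 0.61) = 0.68
A OR (NOT D OR NOT A) = max(a, b) on (0.39, 0.68) = 0.68

0.68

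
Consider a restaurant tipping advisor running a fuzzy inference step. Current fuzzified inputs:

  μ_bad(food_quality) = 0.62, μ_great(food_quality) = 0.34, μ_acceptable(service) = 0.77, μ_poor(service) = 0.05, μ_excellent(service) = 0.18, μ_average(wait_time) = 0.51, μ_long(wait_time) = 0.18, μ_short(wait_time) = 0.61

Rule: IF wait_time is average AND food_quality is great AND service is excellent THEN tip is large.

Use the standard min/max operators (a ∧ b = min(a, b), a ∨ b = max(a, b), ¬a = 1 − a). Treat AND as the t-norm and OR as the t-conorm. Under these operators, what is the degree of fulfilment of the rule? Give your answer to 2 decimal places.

0.18

firing strength: average=0.51, great=0.34, excellent=0.18; AND[min(a, b)] → w = 0.18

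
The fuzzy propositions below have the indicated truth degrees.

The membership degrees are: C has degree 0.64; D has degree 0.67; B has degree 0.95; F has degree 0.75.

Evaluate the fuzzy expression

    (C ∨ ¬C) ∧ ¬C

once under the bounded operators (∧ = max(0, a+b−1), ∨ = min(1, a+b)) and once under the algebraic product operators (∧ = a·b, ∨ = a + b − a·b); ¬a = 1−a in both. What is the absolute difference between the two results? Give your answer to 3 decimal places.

0.083

Under bounded:
  ¬C = 1 − 0.64 = 0.36
  C ∨ ¬C = min(1, a+b) on (0.64, 0.36) = 1.00
  ¬C = 1 − 0.64 = 0.36
  (C ∨ ¬C) ∧ ¬C = max(0, a+b−1) on (1.00, 0.36) = 0.36
  → value = 0.3600
Under algebraic product:
  ¬C = 1 − 0.6400 = 0.3600
  C ∨ ¬C = a + b − a·b on (0.6400, 0.3600) = 0.7696
  ¬C = 1 − 0.6400 = 0.3600
  (C ∨ ¬C) ∧ ¬C = a·b on (0.7696, 0.3600) = 0.2771
  → value = 0.2771
|0.3600 − 0.2771| = 0.083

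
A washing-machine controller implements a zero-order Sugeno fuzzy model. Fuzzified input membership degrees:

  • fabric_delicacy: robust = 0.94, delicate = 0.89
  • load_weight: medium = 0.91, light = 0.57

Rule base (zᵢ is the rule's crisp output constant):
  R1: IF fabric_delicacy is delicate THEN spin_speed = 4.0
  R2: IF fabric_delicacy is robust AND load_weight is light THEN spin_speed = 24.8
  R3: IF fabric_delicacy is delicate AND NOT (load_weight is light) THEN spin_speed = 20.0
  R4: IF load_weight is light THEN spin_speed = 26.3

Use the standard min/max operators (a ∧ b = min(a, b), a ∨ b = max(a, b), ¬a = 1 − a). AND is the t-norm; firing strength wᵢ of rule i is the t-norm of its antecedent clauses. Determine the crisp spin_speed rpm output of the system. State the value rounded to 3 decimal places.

16.783

R1 (z=4.0): delicate=0.89 → w = 0.89
R2 (z=24.8): robust=0.94, light=0.57; AND[min(a, b)] → w = 0.57
R3 (z=20.0): delicate=0.89, ¬light=1−0.57=0.43; AND[min(a, b)] → w = 0.43
R4 (z=26.3): light=0.57 → w = 0.57
Weighted average = (0.89·4.0 + 0.57·24.8 + 0.43·20.0 + 0.57·26.3) / (0.89 + 0.57 + 0.43 + 0.57)
  = 41.2870 / 2.4600 = 16.783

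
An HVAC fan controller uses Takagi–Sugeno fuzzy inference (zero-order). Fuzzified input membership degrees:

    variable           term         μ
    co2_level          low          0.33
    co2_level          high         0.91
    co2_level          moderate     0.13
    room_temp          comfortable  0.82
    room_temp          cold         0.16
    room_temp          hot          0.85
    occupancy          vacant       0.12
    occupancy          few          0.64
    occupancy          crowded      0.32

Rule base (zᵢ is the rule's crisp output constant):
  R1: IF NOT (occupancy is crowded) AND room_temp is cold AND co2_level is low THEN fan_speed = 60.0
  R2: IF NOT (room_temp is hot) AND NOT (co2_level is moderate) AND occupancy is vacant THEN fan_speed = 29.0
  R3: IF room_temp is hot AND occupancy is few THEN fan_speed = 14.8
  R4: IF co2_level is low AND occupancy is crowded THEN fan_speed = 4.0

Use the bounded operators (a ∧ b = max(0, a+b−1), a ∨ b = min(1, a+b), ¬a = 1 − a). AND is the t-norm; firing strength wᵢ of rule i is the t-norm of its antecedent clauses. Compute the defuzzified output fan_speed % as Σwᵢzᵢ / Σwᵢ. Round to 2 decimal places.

R1 (z=60.0): ¬crowded=1−0.32=0.68, cold=0.16, low=0.33; AND[max(0, a+b−1)] → w = 0.00
R2 (z=29.0): ¬hot=1−0.85=0.15, ¬moderate=1−0.13=0.87, vacant=0.12; AND[max(0, a+b−1)] → w = 0.00
R3 (z=14.8): hot=0.85, few=0.64; AND[max(0, a+b−1)] → w = 0.49
R4 (z=4.0): low=0.33, crowded=0.32; AND[max(0, a+b−1)] → w = 0.00
Weighted average = (0.00·60.0 + 0.00·29.0 + 0.49·14.8 + 0.00·4.0) / (0.00 + 0.00 + 0.49 + 0.00)
  = 7.2520 / 0.4900 = 14.80

14.80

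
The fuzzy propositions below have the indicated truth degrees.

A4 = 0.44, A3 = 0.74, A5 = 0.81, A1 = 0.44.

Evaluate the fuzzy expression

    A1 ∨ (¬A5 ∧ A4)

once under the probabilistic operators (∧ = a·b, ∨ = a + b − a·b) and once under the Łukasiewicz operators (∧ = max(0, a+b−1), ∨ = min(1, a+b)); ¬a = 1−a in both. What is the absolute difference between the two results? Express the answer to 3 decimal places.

Under probabilistic:
  ¬A5 = 1 − 0.8100 = 0.1900
  ¬A5 ∧ A4 = a·b on (0.1900, 0.4400) = 0.0836
  A1 ∨ (¬A5 ∧ A4) = a + b − a·b on (0.4400, 0.0836) = 0.4868
  → value = 0.4868
Under Łukasiewicz:
  ¬A5 = 1 − 0.81 = 0.19
  ¬A5 ∧ A4 = max(0, a+b−1) on (0.19, 0.44) = 0.00
  A1 ∨ (¬A5 ∧ A4) = min(1, a+b) on (0.44, 0.00) = 0.44
  → value = 0.4400
|0.4868 − 0.4400| = 0.047

0.047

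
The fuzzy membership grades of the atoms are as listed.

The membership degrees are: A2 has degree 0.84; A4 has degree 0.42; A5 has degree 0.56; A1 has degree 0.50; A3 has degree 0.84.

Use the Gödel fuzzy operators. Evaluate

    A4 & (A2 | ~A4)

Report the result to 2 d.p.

0.42

~A4 = 1 − 0.42 = 0.58
A2 | ~A4 = max(a, b) on (0.84, 0.58) = 0.84
A4 & (A2 | ~A4) = min(a, b) on (0.42, 0.84) = 0.42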